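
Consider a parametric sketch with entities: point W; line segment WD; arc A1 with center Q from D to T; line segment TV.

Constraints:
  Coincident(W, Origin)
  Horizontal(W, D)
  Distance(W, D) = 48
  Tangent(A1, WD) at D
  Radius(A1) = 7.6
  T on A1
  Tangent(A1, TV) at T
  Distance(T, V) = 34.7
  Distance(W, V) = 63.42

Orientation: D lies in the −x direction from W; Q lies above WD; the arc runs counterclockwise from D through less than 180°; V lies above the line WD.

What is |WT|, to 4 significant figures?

41.48

Checks: ∠(QD, DW) = 90.00° ✓; |QT| = 7.600 ✓; ∠(QT, TV) = 90.00° ✓; |TV| = 34.70 ✓; |WV| = 63.42 ✓.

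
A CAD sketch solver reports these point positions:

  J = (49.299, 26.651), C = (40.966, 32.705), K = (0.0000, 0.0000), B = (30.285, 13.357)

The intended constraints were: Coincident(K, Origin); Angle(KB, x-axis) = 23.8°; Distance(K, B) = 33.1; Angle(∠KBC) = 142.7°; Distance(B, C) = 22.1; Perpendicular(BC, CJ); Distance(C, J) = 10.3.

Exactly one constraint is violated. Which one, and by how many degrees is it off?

Perpendicular(BC, CJ) — off by 7.10°.

K = (0.00, 0.00) ✓; KB at 23.80° ✓; |KB| = 33.10 ✓; ∠KBC = 142.7° ✓; |BC| = 22.10 ✓; ∠(BC, CJ) = 97.10° ✗; |CJ| = 10.30 ✓.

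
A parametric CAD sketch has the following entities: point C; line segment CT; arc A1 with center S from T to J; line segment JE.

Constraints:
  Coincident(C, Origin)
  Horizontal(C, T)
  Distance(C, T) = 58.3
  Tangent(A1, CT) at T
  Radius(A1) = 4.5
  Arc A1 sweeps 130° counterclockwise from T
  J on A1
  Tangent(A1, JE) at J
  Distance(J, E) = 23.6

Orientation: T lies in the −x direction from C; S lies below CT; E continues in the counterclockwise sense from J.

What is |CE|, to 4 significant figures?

53.09

C is at the origin; C and T share the same y with |CT| = 58.3 and T on the −x side, so T = (-58.30, 0.000). A1 meets CT tangentially, so ST is at right angles to CT, so S = T + (0, -4.5) = (-58.30, -4.500). On A1, T sits at bearing 90° from S; a 130° counterclockwise sweep puts J at bearing 220°, so J = S + 4.5·(cos 220°, sin 220°) = (-61.75, -7.393). Tangency of A1 to JE means the radius SJ is perpendicular to JE, so JE runs along (−sin 220°, cos 220°); with |JE| = 23.6, E = (-46.58, -25.47). Then |CE| = |E − C| = 53.09.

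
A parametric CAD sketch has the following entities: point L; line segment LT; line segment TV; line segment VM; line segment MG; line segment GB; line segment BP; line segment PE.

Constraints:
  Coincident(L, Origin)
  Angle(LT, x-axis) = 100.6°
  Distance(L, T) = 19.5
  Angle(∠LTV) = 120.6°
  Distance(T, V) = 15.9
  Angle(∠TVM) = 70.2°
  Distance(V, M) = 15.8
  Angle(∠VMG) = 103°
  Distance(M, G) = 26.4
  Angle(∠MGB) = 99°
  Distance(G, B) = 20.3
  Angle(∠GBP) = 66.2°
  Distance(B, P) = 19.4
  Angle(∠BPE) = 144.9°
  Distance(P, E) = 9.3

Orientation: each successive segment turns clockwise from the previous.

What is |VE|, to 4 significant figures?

11.19

L is at the origin; LT runs at 100.6° with length 19.5, so T = (-3.587, 19.17). ∠LTV = 120.6° gives TV at 41.20° from the x-axis; with |TV| = 15.9, V = (8.376, 29.64). ∠TVM = 70.2° gives VM at -68.60° from the x-axis; with |VM| = 15.8, M = (14.14, 14.93). ∠VMG = 103.0° gives MG at -145.6° from the x-axis; with |MG| = 26.4, G = (-7.642, 0.01459). ∠MGB = 99.0° gives GB at 133.4° from the x-axis; with |GB| = 20.3, B = (-21.59, 14.76). ∠GBP = 66.2° gives BP at 19.60° from the x-axis; with |BP| = 19.4, P = (-3.314, 21.27). ∠BPE = 144.9° gives PE at -15.50° from the x-axis; with |PE| = 9.3, E = (5.648, 18.79). Then |VE| = |E − V| = 11.19.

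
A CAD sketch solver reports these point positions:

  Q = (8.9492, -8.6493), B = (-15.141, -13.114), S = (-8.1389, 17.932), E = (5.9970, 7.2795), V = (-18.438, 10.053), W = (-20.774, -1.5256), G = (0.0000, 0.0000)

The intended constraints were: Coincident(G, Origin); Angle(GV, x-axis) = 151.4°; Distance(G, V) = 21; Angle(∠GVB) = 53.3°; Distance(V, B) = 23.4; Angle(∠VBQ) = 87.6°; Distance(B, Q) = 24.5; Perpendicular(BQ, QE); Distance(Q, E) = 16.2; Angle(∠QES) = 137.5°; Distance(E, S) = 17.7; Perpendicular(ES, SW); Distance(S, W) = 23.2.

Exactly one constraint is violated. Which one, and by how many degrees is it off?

Perpendicular(ES, SW) — off by 4.00°.

G = (0.00, 0.00) ✓; GV at 151.4° ✓; |GV| = 21.00 ✓; ∠GVB = 53.30° ✓; |VB| = 23.40 ✓; ∠VBQ = 87.60° ✓; |BQ| = 24.50 ✓; ∠(BQ, QE) = 90.00° ✓; |QE| = 16.20 ✓; ∠QES = 137.5° ✓; |ES| = 17.70 ✓; ∠(ES, SW) = 94.00° ✗; |SW| = 23.20 ✓.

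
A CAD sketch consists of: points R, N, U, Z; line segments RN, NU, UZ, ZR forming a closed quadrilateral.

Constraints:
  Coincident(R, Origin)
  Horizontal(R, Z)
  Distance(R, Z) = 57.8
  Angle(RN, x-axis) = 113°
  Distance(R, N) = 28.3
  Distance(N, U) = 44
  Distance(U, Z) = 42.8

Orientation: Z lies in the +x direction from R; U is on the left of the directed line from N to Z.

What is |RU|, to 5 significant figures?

47.005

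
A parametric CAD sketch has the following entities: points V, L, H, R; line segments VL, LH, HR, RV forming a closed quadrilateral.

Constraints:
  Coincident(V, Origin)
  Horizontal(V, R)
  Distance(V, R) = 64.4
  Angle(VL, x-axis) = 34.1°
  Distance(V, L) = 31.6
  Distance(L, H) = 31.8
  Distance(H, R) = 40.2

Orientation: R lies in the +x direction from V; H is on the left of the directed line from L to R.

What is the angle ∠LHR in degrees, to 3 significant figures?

70.5°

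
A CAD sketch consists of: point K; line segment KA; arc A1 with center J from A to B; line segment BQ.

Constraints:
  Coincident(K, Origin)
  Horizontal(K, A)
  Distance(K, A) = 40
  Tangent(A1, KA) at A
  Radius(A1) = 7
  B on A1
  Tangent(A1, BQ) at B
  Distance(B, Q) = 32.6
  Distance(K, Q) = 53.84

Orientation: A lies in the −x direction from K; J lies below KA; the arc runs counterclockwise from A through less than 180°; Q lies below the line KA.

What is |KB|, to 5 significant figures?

47.531

Checks: |JB| = 7.000 ✓; ∠(JB, BQ) = 90.00° ✓; |BQ| = 32.60 ✓; |KQ| = 53.84 ✓.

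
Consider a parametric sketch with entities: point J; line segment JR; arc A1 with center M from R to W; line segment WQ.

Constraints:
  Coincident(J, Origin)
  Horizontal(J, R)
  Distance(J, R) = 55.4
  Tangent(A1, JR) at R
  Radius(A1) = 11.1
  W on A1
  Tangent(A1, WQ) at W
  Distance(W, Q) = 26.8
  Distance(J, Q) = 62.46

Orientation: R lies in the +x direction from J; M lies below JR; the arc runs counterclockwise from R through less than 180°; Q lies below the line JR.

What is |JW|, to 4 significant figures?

46.24

Checks: |MW| = 11.10 ✓; ∠(MW, WQ) = 90.00° ✓; |WQ| = 26.80 ✓; |JQ| = 62.46 ✓.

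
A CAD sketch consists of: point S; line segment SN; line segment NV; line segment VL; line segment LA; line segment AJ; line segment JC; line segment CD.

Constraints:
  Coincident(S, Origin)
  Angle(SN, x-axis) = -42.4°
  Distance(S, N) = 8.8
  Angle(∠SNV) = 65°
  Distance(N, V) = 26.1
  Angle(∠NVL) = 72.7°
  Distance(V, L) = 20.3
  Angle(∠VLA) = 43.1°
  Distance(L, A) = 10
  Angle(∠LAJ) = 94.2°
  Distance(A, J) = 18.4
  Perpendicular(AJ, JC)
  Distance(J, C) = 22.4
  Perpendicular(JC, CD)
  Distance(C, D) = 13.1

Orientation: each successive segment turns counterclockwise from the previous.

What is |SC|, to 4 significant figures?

41.11

∠LAJ = 94.2° gives AJ at 42.60° from the x-axis; with |AJ| = 18.4, J = (14.84, 24.62). AJ is perpendicular to JC, so JC runs at 132.6°; with |JC| = 22.4, C = (-0.3247, 41.10). Then |SC| = |C − S| = 41.11.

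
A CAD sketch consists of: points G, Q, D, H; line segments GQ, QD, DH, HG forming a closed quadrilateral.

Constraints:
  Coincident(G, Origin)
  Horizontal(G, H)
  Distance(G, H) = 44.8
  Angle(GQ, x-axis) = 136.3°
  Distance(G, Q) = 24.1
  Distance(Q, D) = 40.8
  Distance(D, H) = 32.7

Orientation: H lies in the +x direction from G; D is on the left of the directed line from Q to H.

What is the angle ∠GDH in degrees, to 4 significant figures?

85.82°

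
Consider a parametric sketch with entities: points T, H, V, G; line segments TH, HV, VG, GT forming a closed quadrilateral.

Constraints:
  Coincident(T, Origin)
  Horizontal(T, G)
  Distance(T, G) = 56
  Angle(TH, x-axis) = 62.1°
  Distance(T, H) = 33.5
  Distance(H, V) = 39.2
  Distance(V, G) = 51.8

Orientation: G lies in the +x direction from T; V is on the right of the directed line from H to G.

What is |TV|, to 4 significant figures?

9.401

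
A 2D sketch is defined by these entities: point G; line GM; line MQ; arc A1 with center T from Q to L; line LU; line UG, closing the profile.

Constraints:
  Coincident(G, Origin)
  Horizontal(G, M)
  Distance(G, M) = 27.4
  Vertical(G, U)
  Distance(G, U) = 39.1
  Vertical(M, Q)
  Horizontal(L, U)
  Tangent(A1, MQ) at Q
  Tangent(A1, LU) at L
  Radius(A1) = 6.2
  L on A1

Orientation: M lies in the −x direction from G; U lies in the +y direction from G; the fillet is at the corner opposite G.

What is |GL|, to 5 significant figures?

44.478

The virtual corner opposite G is at (-27.400, 39.100). A1 meets MQ tangentially, so TQ is at right angles to MQ and tangency of A1 to LU means the radius TL is perpendicular to LU, with radius 6.2, so the center T sits 6.2 in from both sides at T = (-21.200, 32.900). That places the tangent points at Q = (-27.400, 32.900) on MQ and L = (-21.200, 39.100) on LU. Then |GL| = |L − G| = 44.478.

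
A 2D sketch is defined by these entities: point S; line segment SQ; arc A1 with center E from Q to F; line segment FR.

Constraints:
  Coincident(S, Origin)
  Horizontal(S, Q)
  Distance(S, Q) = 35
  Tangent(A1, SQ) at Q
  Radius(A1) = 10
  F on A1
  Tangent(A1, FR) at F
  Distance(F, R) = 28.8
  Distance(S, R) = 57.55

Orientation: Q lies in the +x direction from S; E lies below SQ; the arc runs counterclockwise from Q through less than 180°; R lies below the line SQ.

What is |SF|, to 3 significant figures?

30.6

S is at the origin; S and Q share the same y with |SQ| = 35.0 and Q on the +x side, so Q = (35.0, 0.00). Since A1 is tangent to SQ there, EQ ⟂ SQ, so E = Q + (0, -10) = (35.0, -10.0). Since EF ⟂ FR (tangency), |ER| = √(10.0² + 28.8²) = 30.5 regardless of where F sits on A1. So R lies on both circle(S, 57.55) and circle(E, 30.5); the below-SQ intersection is R = (41.6, -39.8). F is the foot of the tangent from R: F = (26.5, -15.2).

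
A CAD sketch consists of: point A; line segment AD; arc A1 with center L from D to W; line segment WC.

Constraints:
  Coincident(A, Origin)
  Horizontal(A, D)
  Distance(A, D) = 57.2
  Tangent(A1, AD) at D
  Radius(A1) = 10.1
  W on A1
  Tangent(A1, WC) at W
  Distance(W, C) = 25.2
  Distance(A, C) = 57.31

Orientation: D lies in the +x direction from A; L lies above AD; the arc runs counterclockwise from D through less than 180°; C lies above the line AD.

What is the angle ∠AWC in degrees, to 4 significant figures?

58.22°

A is at the origin; AD is horizontal with |AD| = 57.2 and D on the +x side, so D = (57.20, 0.000). Tangency of A1 to AD means the radius LD is perpendicular to AD, so L = D + (0, 10.1) = (57.20, 10.10). Since LW ⟂ WC (tangency), |LC| = √(10.1² + 25.2²) = 27.15 regardless of where W sits on A1. So C lies on both circle(A, 57.31) and circle(L, 27.15); the above-AD intersection is C = (45.64, 34.66). W is the foot of the tangent from C: W = (64.08, 17.49).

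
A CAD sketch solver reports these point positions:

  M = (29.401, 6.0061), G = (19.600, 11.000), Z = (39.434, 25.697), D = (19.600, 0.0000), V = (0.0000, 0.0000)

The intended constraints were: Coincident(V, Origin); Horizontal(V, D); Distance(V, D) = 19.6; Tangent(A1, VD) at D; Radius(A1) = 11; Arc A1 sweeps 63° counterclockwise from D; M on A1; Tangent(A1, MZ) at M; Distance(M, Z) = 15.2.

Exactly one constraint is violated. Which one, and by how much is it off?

Distance(M, Z) = 15.2 — off by 6.90.

V = (0.00, 0.00) ✓; V.y = 0.00, D.y = 0.00 ✓; |VD| = 19.60 ✓; ∠(GD, DV) = 90.00° ✓; |GD| = 11.00 ✓; bearing(G→M) − bearing(G→D) = 63.00° ✓; |GM| = 11.00 ✓; ∠(GM, MZ) = 90.00° ✓; |MZ| = 22.10 ✗.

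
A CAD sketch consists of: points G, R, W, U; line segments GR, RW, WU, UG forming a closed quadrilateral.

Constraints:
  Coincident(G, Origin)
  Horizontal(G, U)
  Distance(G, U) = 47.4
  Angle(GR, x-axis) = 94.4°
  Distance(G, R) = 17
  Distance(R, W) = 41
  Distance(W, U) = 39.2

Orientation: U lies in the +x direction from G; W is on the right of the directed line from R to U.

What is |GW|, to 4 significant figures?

25.37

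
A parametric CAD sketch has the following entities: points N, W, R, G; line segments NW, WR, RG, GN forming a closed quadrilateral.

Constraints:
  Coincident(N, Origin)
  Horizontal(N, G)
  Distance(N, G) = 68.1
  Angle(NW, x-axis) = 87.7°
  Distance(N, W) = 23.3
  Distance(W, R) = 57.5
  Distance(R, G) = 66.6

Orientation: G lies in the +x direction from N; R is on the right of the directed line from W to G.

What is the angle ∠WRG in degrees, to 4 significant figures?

69.45°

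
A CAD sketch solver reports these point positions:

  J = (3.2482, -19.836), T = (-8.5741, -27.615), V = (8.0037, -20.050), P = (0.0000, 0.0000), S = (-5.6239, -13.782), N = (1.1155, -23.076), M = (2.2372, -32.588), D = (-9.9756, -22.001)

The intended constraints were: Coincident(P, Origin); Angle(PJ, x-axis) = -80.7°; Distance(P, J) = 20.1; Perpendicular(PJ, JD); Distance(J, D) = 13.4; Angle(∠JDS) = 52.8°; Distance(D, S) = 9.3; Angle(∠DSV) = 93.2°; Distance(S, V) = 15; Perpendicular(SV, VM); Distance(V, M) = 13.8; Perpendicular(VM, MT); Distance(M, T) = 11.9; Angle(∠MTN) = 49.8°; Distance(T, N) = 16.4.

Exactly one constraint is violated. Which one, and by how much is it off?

Distance(T, N) = 16.4 — off by 5.70.

P = (0.00, 0.00) ✓; PJ at -80.70° ✓; |PJ| = 20.10 ✓; ∠(PJ, JD) = 90.00° ✓; |JD| = 13.40 ✓; ∠JDS = 52.80° ✓; |DS| = 9.300 ✓; ∠DSV = 93.20° ✓; |SV| = 15.00 ✓; ∠(SV, VM) = 90.00° ✓; |VM| = 13.80 ✓; ∠(VM, MT) = 90.00° ✓; |MT| = 11.90 ✓; ∠MTN = 49.80° ✓; |TN| = 10.70 ✗.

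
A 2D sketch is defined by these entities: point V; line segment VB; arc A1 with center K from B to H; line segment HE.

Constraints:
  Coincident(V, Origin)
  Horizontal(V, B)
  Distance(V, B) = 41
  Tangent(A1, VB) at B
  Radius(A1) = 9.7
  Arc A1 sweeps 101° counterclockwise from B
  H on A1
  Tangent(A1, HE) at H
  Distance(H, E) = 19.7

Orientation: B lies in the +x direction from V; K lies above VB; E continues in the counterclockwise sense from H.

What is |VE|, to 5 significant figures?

56.044

V is at the origin; VB is horizontal with |VB| = 41.0 and B on the +x side, so B = (41.000, 0.0000). Tangency of A1 to VB means the radius KB is perpendicular to VB, so K = B + (0, 9.7) = (41.000, 9.7000). On A1, B sits at bearing -90° from K; a 101° counterclockwise sweep puts H at bearing 11°, so H = K + 9.7·(cos 11°, sin 11°) = (50.522, 11.551). Tangency of A1 to HE means the radius KH is perpendicular to HE, so HE runs along (−sin 11°, cos 11°); with |HE| = 19.7, E = (46.763, 30.889). Then |VE| = |E − V| = 56.044.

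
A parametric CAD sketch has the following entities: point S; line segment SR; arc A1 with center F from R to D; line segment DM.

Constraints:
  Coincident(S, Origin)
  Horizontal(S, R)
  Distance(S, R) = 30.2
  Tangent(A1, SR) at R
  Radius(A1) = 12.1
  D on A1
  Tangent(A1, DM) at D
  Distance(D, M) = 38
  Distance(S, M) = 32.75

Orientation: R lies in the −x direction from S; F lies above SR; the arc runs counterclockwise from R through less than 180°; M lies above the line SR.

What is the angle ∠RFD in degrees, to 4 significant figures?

48.42°

Checks: |SR| = 30.20 ✓; |FD| = 12.10 ✓; ∠(FD, DM) = 90.00° ✓; |DM| = 38.00 ✓; |SM| = 32.75 ✓.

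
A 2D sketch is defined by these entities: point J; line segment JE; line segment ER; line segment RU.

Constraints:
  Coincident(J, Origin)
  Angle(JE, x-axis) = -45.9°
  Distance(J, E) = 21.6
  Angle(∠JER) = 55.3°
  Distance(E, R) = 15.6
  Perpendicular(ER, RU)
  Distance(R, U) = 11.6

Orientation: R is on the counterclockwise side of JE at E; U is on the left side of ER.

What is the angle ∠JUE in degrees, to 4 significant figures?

98.42°

∠JER = 55.3°, so ER runs at -45.9° + (180° − 55.3°) = 78.80° from the x-axis; with |ER| = 15.6, R = E + 15.6·(cos 78.80°, sin 78.80°) = (18.06, -0.2086). The perpendicularity gives RU at right angles to ER; with |RU| = 11.6 on the left of ER, U = R + 11.6·(-0.9810, 0.1942) = (6.683, 2.044). Then cos ∠JUE = UJ·UE / (|UJ||UE|), giving 98.42°.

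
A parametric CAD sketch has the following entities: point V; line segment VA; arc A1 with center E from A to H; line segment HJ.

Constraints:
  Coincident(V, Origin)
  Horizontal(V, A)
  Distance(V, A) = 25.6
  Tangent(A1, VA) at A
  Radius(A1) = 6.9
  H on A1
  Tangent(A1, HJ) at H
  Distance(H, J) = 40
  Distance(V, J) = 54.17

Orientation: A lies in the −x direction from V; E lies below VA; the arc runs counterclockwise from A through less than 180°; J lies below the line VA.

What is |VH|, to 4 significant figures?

33.38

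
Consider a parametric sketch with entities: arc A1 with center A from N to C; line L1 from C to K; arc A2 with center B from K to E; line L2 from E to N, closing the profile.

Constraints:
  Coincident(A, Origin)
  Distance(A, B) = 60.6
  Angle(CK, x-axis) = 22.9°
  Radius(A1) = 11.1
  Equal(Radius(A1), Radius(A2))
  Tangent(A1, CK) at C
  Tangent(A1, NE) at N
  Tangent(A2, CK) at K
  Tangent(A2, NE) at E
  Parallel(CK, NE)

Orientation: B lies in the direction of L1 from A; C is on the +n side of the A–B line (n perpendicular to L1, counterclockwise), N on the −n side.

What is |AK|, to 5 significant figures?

61.608

Tangency of A1 to both parallel lines with radius 11.1 puts C and N at A ± 11.1·n: C = (-4.3193, 10.225), N = (4.3193, -10.225). Equal radii place K and E the same way about B: K = B + 11.1·n = (51.505, 33.806), E = B − 11.1·n = (60.143, 13.356). Then |AK| = |K − A| = 61.608.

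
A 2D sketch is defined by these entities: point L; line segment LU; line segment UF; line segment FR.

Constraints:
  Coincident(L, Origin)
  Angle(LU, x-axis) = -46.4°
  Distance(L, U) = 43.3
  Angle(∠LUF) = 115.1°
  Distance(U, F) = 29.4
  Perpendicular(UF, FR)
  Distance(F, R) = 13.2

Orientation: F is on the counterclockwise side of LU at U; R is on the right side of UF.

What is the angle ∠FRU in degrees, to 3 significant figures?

65.8°

L is at the origin; LU runs at -46.4° with length 43.3, so U = 43.3·(cos -46.4°, sin -46.4°) = (29.9, -31.4). ∠LUF = 115.1°, so UF runs at -46.4° + (180° − 115.1°) = 18.5° from the x-axis; with |UF| = 29.4, F = U + 29.4·(cos 18.5°, sin 18.5°) = (57.7, -22.0). The perpendicularity gives FR at right angles to UF; with |FR| = 13.2 on the right of UF, R = F + 13.2·(0.317, -0.948) = (61.9, -34.5). Then cos ∠FRU = RF·RU / (|RF||RU|), giving 65.8°.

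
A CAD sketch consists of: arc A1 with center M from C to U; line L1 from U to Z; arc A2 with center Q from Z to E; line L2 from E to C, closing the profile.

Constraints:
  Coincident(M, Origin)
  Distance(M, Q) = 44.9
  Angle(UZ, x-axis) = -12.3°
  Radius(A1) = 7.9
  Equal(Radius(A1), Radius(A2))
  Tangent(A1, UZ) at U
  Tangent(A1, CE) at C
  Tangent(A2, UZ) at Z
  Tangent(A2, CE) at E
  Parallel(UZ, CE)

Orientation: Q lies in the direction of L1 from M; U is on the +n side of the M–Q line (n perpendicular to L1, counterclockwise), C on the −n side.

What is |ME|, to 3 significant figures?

45.6

The slot axis is L1's direction at -12.3°, so u = (cos -12.3°, sin -12.3°) = (0.977, -0.213) and n = (−sin -12.3°, cos -12.3°) = (0.213, 0.977). M is at the origin and Q lies 44.9 along u from M, so Q = 44.9·u = (43.9, -9.57). Tangency of A1 to both parallel lines with radius 7.9 puts U and C at M ± 7.9·n: U = (1.68, 7.72), C = (-1.68, -7.72). Equal radii place Z and E the same way about Q: Z = Q + 7.9·n = (45.6, -1.85), E = Q − 7.9·n = (42.2, -17.3). Then |ME| = |E − M| = 45.6.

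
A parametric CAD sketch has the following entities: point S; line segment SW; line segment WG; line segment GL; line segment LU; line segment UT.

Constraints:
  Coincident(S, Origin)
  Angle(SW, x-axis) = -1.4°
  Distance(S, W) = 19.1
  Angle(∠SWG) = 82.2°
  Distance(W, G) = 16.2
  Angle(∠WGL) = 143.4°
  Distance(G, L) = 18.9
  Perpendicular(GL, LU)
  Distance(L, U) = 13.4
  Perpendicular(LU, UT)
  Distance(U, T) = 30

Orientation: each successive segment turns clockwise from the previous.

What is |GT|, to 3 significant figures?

17.4

The perpendicularity gives LU at right angles to GL, so LU runs at 134°; with |LU| = 13.4, U = (-6.39, -20.0). The perpendicularity gives UT at right angles to LU, so UT runs at 44.2°; with |UT| = 30.0, T = (15.1, 0.887). Then |GT| = |T − G| = 17.4.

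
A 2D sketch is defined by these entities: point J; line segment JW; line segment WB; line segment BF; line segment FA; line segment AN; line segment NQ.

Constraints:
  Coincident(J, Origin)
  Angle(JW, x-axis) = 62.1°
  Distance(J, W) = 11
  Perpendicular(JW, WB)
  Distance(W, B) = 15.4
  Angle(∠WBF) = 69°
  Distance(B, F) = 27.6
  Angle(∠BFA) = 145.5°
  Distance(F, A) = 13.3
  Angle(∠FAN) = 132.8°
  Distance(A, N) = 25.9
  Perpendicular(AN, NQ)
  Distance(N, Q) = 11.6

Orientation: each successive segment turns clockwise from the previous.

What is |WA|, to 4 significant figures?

33.74

J is at the origin; JW runs at 62.1° with length 11.0, so W = (5.147, 9.721). JW is perpendicular to WB, so WB runs at -27.90°; with |WB| = 15.4, B = (18.76, 2.515). ∠WBF = 69.0° gives BF at -138.9° from the x-axis; with |BF| = 27.6, F = (-2.041, -15.63). ∠BFA = 145.5° gives FA at -173.4° from the x-axis; with |FA| = 13.3, A = (-15.25, -17.16). Then |WA| = |A − W| = 33.74.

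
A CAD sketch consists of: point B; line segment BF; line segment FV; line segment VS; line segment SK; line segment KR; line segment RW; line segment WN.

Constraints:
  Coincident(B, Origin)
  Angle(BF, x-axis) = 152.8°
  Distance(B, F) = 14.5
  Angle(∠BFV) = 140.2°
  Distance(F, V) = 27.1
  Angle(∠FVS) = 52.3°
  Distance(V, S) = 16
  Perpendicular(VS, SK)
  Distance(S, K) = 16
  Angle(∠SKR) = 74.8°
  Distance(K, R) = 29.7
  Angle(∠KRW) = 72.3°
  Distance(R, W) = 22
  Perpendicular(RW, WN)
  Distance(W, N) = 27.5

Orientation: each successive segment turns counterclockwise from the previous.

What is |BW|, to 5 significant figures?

46.928

∠SKR = 74.8° gives KR at 155.50° from the x-axis; with |KR| = 29.7, R = (-43.839, 15.123). ∠KRW = 72.3° gives RW at -96.800° from the x-axis; with |RW| = 22.0, W = (-46.444, -6.7225). Then |BW| = |W − B| = 46.928.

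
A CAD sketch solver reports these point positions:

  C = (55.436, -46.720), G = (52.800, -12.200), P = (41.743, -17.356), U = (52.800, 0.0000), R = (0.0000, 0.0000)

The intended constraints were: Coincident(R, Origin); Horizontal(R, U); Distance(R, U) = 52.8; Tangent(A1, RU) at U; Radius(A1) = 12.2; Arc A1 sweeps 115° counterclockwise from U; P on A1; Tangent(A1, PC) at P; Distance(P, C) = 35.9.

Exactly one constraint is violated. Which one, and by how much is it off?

Distance(P, C) = 35.9 — off by 3.50.

R = (0.00, 0.00) ✓; R.y = 0.00, U.y = 0.00 ✓; |RU| = 52.80 ✓; ∠(GU, UR) = 90.00° ✓; |GU| = 12.20 ✓; bearing(G→P) − bearing(G→U) = 115.0° ✓; |GP| = 12.20 ✓; ∠(GP, PC) = 90.00° ✓; |PC| = 32.40 ✗.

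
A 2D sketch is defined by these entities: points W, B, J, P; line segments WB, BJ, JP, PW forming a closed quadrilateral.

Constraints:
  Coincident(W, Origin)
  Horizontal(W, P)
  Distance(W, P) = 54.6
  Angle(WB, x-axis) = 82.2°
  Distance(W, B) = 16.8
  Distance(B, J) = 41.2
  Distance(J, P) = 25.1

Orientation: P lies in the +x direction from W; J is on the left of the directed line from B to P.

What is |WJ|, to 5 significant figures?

48.520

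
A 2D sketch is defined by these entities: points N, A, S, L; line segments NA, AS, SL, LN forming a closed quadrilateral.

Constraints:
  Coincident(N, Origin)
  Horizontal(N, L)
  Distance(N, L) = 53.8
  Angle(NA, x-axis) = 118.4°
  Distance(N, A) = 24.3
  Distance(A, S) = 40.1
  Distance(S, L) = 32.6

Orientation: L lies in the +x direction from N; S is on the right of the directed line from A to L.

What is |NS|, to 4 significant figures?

21.31

N is at the origin; NL is horizontal with |NL| = 53.8 and L in +x, so L = (53.8, 0). NA runs at 118.4° with |NA| = 24.3, so A = (-11.56, 21.38). S is determined by |AS| = 40.1 and |SL| = 32.6 together: it lies at the intersection of circle(A, 40.1) and circle(L, 32.6). With |AL| = 68.76, the foot of the radical line on AL is 38.35 from A and the perpendicular offset is √(40.1² − 38.35²) = 11.73. Taking the right-of-AL solution: S = (21.24, -1.691).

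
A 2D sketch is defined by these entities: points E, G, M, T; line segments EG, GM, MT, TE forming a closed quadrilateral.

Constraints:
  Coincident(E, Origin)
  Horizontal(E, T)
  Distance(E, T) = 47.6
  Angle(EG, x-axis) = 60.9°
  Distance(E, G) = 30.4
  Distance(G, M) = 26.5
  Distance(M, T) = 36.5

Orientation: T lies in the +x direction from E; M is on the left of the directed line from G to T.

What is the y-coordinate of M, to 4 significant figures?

35.63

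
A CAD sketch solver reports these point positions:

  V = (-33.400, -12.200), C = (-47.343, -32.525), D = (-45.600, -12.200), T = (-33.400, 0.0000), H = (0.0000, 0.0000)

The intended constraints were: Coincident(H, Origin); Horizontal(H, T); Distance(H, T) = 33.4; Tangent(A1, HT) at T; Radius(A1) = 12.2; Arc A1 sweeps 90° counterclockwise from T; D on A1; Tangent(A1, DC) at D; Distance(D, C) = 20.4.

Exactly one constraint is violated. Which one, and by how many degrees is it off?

Tangent(A1, DC) at D — off by 4.90°.

H = (0.00, 0.00) ✓; H.y = 0.00, T.y = 0.00 ✓; |HT| = 33.40 ✓; ∠(VT, TH) = 90.00° ✓; |VT| = 12.20 ✓; bearing(V→D) − bearing(V→T) = 90.00° ✓; |VD| = 12.20 ✓; ∠(VD, DC) = 94.90° ✗; |DC| = 20.40 ✓.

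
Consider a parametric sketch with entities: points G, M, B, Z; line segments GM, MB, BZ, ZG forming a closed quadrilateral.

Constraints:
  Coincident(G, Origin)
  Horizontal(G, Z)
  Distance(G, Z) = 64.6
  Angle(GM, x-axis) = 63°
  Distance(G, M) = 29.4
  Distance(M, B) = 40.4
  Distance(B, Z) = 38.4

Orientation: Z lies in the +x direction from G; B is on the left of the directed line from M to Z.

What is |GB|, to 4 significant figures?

63.84

Checks: |MB| = 40.40 ✓; |BZ| = 38.40 ✓.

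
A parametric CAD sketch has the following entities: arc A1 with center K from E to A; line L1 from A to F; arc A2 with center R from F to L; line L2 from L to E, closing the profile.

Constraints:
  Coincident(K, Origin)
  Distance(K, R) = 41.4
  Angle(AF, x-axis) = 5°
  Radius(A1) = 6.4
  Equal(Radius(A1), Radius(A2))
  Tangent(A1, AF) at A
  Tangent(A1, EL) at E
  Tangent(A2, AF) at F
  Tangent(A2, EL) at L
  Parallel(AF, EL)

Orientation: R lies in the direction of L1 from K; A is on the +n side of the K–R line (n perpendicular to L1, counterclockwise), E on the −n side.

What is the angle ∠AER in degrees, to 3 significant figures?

81.2°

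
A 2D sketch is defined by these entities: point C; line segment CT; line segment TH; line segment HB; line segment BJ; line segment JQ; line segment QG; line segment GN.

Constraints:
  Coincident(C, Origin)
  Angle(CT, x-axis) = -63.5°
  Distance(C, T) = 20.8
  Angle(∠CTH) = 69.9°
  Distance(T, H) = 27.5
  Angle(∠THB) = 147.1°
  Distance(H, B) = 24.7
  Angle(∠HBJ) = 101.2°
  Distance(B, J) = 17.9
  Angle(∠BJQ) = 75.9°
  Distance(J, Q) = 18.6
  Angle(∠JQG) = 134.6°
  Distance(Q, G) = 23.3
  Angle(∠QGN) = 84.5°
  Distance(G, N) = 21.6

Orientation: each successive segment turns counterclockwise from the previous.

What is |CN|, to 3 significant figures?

44.8

∠JQG = 134.6° gives QG at -52.2° from the x-axis; with |QG| = 23.3, G = (27.9, -4.58). ∠QGN = 84.5° gives GN at 43.3° from the x-axis; with |GN| = 21.6, N = (43.6, 10.2). Then |CN| = |N − C| = 44.8.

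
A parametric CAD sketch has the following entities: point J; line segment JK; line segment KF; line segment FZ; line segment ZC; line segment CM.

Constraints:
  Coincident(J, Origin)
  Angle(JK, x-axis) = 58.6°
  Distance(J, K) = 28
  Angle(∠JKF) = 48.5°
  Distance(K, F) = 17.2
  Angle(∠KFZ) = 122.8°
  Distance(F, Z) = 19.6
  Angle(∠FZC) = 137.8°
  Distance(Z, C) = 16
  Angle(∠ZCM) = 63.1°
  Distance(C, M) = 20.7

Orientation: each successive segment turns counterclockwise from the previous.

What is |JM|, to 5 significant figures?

10.078

∠FZC = 137.8° gives ZC at -70.500° from the x-axis; with |ZC| = 16.0, C = (-4.5680, -12.281). ∠ZCM = 63.1° gives CM at 46.400° from the x-axis; with |CM| = 20.7, M = (9.7071, 2.7095). Then |JM| = |M − J| = 10.078.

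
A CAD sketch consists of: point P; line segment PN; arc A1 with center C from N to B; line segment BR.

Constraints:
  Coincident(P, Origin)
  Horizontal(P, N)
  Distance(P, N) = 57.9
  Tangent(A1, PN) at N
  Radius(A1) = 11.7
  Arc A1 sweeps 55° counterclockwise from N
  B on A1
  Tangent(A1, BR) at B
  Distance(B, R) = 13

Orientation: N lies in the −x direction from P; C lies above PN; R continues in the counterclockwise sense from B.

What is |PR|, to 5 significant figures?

43.750

P is at the origin; P and N share the same y with |PN| = 57.9 and N on the −x side, so N = (-57.900, 0.0000). Tangency of A1 to PN means the radius CN is perpendicular to PN, so C = N + (0, 11.7) = (-57.900, 11.700). On A1, N sits at bearing -90° from C; a 55° counterclockwise sweep puts B at bearing -35°, so B = C + 11.7·(cos -35°, sin -35°) = (-48.316, 4.9892). The tangent condition forces CB to be normal to BR, so BR runs along (−sin -35°, cos -35°); with |BR| = 13.0, R = (-40.859, 15.638). Then |PR| = |R − P| = 43.750.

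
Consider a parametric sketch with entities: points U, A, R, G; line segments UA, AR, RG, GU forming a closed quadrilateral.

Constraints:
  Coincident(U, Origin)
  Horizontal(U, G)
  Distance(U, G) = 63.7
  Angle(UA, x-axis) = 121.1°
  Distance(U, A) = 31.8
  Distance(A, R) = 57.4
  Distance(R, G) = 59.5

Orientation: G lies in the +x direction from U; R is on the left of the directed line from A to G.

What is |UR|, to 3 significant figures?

63.0

Checks: |AR| = 57.40 ✓; |RG| = 59.50 ✓.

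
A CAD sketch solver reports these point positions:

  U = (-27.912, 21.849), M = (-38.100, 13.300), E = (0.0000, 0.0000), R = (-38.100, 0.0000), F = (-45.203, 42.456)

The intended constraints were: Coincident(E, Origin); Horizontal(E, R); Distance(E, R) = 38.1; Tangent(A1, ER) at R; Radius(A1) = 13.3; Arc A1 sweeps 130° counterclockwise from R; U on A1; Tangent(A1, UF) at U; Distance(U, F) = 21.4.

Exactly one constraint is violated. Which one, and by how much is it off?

Distance(U, F) = 21.4 — off by 5.50.

E = (0.00, 0.00) ✓; E.y = 0.00, R.y = 0.00 ✓; |ER| = 38.10 ✓; ∠(MR, RE) = 90.00° ✓; |MR| = 13.30 ✓; bearing(M→U) − bearing(M→R) = 130.0° ✓; |MU| = 13.30 ✓; ∠(MU, UF) = 90.00° ✓; |UF| = 26.90 ✗.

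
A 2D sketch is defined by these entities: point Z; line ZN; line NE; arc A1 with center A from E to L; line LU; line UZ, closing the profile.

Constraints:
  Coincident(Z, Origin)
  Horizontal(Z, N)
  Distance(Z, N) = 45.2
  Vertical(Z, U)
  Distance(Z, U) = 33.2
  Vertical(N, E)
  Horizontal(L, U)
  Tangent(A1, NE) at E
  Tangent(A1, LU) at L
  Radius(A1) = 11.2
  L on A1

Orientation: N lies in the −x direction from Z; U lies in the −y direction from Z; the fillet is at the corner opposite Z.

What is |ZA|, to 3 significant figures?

40.5

Z is at the origin; ZN is horizontal with |ZN| = 45.2 and N on the −x side, so N = (-45.2, 0.00). Z and U share the same x with |ZU| = 33.2 and U on the −y side, so U = (0.00, -33.2). The virtual corner opposite Z is at (-45.2, -33.2). The tangent condition forces AE to be normal to NE and the tangent condition forces AL to be normal to LU, with radius 11.2, so the center A sits 11.2 in from both sides at A = (-34.0, -22.0). Then |ZA| = |A − Z| = 40.5.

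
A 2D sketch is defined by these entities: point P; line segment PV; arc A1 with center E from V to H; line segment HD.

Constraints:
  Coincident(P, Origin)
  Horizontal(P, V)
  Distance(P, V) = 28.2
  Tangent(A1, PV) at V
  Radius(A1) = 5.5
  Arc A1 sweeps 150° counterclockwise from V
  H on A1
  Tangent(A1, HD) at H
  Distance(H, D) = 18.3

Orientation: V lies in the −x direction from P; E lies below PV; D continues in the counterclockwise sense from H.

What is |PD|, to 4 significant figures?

24.60

P is at the origin; P and V share the same y with |PV| = 28.2 and V on the −x side, so V = (-28.20, 0.000). Tangency of A1 to PV means the radius EV is perpendicular to PV, so E = V + (0, -5.5) = (-28.20, -5.500). On A1, V sits at bearing 90° from E; a 150° counterclockwise sweep puts H at bearing 240°, so H = E + 5.5·(cos 240°, sin 240°) = (-30.95, -10.26). Tangency of A1 to HD means the radius EH is perpendicular to HD, so HD runs along (−sin 240°, cos 240°); with |HD| = 18.3, D = (-15.10, -19.41). Then |PD| = |D − P| = 24.60.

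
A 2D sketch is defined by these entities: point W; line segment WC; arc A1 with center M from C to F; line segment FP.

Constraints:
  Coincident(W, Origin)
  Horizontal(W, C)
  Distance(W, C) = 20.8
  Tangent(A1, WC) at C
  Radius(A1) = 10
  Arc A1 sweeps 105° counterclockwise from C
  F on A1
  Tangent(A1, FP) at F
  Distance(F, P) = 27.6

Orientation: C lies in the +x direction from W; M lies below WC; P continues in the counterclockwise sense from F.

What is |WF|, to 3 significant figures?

16.8

W is at the origin; W and C share the same y with |WC| = 20.8 and C on the +x side, so C = (20.8, 0.00). A1 meets WC tangentially, so MC is at right angles to WC, so M = C + (0, -10) = (20.8, -10.0). On A1, C sits at bearing 90° from M; a 105° counterclockwise sweep puts F at bearing 195°, so F = M + 10.0·(cos 195°, sin 195°) = (11.1, -12.6). Then |WF| = |F − W| = 16.8.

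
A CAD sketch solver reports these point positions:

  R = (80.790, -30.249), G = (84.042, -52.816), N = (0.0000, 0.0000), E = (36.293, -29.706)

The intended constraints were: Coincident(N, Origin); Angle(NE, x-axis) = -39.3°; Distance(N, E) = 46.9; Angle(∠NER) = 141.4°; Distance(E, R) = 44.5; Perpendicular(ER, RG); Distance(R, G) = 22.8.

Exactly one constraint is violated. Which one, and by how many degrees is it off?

Perpendicular(ER, RG) — off by 8.90°.

N = (0.00, 0.00) ✓; NE at -39.30° ✓; |NE| = 46.90 ✓; ∠NER = 141.4° ✓; |ER| = 44.50 ✓; ∠(ER, RG) = 81.10° ✗; |RG| = 22.80 ✓.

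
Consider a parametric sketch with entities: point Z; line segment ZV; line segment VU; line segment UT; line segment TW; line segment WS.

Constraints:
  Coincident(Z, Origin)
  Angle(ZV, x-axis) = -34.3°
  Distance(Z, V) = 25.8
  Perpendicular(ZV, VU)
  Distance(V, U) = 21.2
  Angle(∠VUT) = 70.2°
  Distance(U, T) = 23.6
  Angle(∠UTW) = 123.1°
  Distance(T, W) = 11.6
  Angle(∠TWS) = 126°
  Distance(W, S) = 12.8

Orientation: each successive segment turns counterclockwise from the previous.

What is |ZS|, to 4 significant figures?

12.11

∠UTW = 123.1° gives TW at -137.6° from the x-axis; with |TW| = 11.6, W = (1.846, 1.061). ∠TWS = 126.0° gives WS at -83.60° from the x-axis; with |WS| = 12.8, S = (3.273, -11.66). Then |ZS| = |S − Z| = 12.11.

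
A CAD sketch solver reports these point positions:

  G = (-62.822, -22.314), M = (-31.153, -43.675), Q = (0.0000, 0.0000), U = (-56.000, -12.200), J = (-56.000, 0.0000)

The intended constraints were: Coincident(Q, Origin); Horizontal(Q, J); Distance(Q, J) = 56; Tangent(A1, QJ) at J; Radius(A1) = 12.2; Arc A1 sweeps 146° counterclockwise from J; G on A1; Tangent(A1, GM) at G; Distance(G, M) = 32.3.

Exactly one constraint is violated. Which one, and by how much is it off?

Distance(G, M) = 32.3 — off by 5.90.

Q = (0.00, 0.00) ✓; Q.y = 0.00, J.y = 0.00 ✓; |QJ| = 56.00 ✓; ∠(UJ, JQ) = 90.00° ✓; |UJ| = 12.20 ✓; bearing(U→G) − bearing(U→J) = 146.0° ✓; |UG| = 12.20 ✓; ∠(UG, GM) = 90.00° ✓; |GM| = 38.20 ✗.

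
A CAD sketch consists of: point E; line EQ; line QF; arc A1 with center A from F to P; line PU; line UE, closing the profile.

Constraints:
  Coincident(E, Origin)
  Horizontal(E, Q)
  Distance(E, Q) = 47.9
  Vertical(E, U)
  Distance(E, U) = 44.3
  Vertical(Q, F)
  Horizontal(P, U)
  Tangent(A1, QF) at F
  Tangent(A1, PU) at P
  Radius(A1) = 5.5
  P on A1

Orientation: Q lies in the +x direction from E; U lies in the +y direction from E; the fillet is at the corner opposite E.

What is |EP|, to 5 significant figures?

61.321

The virtual corner opposite E is at (47.900, 44.300). Since A1 is tangent to QF there, AF ⟂ QF and since A1 is tangent to PU there, AP ⟂ PU, with radius 5.5, so the center A sits 5.5 in from both sides at A = (42.400, 38.800). That places the tangent points at F = (47.900, 38.800) on QF and P = (42.400, 44.300) on PU. Then |EP| = |P − E| = 61.321.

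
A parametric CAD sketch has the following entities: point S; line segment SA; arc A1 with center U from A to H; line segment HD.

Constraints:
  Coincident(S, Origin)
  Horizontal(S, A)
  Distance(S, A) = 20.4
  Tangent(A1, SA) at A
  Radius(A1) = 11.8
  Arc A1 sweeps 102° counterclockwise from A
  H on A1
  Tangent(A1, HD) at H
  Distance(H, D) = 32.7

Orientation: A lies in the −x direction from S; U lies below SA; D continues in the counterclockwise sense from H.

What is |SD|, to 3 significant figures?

52.6

S is at the origin; SA is horizontal with |SA| = 20.4 and A on the −x side, so A = (-20.4, 0.00). A1 meets SA tangentially, so UA is at right angles to SA, so U = A + (0, -11.8) = (-20.4, -11.8). On A1, A sits at bearing 90° from U; a 102° counterclockwise sweep puts H at bearing 192°, so H = U + 11.8·(cos 192°, sin 192°) = (-31.9, -14.3). A1 meets HD tangentially, so UH is at right angles to HD, so HD runs along (−sin 192°, cos 192°); with |HD| = 32.7, D = (-25.1, -46.2). Then |SD| = |D − S| = 52.6.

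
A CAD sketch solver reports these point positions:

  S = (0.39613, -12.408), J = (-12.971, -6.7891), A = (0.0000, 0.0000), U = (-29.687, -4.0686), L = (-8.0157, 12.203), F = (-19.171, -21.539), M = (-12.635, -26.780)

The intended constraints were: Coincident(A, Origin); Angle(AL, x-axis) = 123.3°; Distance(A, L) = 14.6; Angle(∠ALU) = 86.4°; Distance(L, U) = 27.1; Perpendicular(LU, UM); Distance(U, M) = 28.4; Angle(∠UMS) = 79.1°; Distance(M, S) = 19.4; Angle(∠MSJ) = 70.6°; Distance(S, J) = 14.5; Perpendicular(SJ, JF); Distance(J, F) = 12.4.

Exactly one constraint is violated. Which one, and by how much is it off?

Distance(J, F) = 12.4 — off by 3.60.

A = (0.00, 0.00) ✓; AL at 123.3° ✓; |AL| = 14.60 ✓; ∠ALU = 86.40° ✓; |LU| = 27.10 ✓; ∠(LU, UM) = 90.00° ✓; |UM| = 28.40 ✓; ∠UMS = 79.10° ✓; |MS| = 19.40 ✓; ∠MSJ = 70.60° ✓; |SJ| = 14.50 ✓; ∠(SJ, JF) = 90.00° ✓; |JF| = 16.00 ✗.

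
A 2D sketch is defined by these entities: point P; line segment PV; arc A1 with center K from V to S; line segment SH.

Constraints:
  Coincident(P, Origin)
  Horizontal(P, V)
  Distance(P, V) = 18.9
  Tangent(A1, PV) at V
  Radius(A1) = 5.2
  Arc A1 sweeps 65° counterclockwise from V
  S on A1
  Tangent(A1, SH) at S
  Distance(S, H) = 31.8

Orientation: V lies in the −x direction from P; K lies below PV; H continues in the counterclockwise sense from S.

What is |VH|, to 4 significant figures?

36.64

P is at the origin; PV is horizontal with |PV| = 18.9 and V on the −x side, so V = (-18.90, 0.000). Tangency of A1 to PV means the radius KV is perpendicular to PV, so K = V + (0, -5.2) = (-18.90, -5.200). On A1, V sits at bearing 90° from K; a 65° counterclockwise sweep puts S at bearing 155°, so S = K + 5.2·(cos 155°, sin 155°) = (-23.61, -3.002). The tangent condition forces KS to be normal to SH, so SH runs along (−sin 155°, cos 155°); with |SH| = 31.8, H = (-37.05, -31.82). Then |VH| = |H − V| = 36.64.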